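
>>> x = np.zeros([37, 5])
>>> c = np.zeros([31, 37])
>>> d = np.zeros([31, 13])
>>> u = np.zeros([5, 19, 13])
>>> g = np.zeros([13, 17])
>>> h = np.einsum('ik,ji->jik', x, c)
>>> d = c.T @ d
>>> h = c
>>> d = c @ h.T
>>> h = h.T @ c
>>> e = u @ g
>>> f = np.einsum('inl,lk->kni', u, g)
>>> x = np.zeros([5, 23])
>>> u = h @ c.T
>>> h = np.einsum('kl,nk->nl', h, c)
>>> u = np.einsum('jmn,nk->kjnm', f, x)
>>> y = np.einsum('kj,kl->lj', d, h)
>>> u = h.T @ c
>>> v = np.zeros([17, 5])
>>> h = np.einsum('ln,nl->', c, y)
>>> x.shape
(5, 23)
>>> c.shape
(31, 37)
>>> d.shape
(31, 31)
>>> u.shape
(37, 37)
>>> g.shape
(13, 17)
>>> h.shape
()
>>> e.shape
(5, 19, 17)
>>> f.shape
(17, 19, 5)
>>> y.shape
(37, 31)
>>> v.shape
(17, 5)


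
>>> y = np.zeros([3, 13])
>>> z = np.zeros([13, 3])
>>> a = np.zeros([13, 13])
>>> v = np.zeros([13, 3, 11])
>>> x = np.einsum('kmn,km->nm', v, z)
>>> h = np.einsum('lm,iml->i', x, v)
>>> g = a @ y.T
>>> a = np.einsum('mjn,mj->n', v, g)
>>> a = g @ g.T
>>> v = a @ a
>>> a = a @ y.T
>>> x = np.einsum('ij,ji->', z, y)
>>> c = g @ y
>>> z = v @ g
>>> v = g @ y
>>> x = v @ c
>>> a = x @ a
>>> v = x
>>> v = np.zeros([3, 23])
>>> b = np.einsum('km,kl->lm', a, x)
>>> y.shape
(3, 13)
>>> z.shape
(13, 3)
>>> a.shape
(13, 3)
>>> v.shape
(3, 23)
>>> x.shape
(13, 13)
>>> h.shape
(13,)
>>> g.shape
(13, 3)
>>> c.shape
(13, 13)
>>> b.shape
(13, 3)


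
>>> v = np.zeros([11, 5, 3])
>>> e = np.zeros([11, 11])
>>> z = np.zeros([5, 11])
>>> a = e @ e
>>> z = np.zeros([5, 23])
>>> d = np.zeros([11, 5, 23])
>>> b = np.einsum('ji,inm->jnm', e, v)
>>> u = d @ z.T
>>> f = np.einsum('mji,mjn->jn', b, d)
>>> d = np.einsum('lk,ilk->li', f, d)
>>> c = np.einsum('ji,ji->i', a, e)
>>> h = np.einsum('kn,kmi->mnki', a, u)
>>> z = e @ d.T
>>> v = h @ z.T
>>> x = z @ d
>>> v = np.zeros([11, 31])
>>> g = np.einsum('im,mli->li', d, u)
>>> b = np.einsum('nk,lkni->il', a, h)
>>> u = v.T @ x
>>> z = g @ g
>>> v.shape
(11, 31)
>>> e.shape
(11, 11)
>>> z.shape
(5, 5)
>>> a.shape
(11, 11)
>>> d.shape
(5, 11)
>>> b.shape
(5, 5)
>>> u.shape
(31, 11)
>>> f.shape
(5, 23)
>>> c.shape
(11,)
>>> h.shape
(5, 11, 11, 5)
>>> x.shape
(11, 11)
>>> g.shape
(5, 5)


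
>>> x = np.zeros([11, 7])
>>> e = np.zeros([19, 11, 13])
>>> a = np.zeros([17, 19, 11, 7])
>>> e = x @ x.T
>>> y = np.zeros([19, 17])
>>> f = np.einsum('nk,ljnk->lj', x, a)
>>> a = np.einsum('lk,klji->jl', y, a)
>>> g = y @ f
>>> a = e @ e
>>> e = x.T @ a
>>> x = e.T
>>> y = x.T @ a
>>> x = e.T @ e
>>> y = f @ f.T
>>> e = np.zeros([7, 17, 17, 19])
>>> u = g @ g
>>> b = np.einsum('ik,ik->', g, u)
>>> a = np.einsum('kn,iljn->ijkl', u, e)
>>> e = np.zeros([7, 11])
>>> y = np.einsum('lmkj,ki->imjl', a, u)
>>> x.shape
(11, 11)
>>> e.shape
(7, 11)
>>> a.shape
(7, 17, 19, 17)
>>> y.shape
(19, 17, 17, 7)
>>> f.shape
(17, 19)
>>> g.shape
(19, 19)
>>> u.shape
(19, 19)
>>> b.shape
()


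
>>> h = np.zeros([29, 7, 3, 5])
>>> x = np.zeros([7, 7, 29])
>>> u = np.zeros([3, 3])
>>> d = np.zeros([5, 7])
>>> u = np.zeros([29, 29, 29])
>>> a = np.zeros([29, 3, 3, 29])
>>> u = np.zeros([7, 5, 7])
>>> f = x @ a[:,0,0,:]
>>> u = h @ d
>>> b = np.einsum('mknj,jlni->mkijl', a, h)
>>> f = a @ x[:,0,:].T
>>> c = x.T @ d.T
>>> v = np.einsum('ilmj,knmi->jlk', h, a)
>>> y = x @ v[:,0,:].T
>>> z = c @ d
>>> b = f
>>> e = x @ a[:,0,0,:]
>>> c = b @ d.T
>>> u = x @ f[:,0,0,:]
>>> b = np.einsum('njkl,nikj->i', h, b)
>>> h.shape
(29, 7, 3, 5)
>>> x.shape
(7, 7, 29)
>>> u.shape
(7, 7, 7)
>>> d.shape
(5, 7)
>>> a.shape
(29, 3, 3, 29)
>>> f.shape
(29, 3, 3, 7)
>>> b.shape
(3,)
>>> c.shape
(29, 3, 3, 5)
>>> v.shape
(5, 7, 29)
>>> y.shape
(7, 7, 5)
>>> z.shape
(29, 7, 7)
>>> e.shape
(7, 7, 29)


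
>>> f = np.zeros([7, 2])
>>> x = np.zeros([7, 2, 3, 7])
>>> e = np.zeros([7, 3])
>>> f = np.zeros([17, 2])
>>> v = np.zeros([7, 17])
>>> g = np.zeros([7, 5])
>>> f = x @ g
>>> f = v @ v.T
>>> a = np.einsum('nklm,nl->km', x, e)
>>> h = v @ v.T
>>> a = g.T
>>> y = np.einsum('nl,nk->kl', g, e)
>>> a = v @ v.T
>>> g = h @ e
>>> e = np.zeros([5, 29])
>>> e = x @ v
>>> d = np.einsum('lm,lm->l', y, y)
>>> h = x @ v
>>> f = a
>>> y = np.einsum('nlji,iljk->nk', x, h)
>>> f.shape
(7, 7)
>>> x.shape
(7, 2, 3, 7)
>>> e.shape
(7, 2, 3, 17)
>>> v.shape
(7, 17)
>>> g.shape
(7, 3)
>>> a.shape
(7, 7)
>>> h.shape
(7, 2, 3, 17)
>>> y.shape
(7, 17)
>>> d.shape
(3,)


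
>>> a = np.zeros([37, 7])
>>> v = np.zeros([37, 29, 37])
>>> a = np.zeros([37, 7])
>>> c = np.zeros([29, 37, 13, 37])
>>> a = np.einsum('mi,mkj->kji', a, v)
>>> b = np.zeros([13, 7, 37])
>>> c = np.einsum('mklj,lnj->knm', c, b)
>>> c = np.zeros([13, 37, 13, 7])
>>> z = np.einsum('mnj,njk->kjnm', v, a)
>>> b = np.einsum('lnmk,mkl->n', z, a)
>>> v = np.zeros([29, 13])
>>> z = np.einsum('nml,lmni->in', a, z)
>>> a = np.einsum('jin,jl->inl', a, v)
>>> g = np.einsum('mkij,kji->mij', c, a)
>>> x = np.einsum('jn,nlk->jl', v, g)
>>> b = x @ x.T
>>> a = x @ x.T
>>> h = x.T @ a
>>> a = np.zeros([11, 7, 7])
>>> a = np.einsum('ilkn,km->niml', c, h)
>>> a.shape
(7, 13, 29, 37)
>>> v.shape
(29, 13)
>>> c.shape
(13, 37, 13, 7)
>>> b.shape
(29, 29)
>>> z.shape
(37, 29)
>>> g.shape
(13, 13, 7)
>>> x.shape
(29, 13)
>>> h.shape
(13, 29)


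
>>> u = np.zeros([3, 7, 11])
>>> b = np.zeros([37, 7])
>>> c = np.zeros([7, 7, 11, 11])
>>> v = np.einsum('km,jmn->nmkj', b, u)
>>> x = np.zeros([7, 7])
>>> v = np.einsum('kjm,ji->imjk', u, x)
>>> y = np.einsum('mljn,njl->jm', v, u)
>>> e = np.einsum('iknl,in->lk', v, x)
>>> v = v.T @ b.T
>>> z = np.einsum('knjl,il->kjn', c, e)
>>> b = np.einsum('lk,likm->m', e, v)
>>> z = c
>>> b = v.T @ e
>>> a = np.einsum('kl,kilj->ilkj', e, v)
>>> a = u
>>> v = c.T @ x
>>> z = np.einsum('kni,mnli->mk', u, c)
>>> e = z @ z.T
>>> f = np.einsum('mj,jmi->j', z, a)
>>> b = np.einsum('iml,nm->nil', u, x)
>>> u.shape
(3, 7, 11)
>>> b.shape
(7, 3, 11)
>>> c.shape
(7, 7, 11, 11)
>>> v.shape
(11, 11, 7, 7)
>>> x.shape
(7, 7)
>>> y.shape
(7, 7)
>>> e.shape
(7, 7)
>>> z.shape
(7, 3)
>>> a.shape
(3, 7, 11)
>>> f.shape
(3,)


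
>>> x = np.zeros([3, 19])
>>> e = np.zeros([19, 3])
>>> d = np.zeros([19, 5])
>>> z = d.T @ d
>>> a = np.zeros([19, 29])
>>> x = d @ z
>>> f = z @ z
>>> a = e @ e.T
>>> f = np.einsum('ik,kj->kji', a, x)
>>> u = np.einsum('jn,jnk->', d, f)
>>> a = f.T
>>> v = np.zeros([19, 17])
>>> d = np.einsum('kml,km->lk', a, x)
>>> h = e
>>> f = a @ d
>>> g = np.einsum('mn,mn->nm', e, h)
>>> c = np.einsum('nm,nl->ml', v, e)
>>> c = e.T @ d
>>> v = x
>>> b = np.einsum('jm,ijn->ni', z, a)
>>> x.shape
(19, 5)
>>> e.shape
(19, 3)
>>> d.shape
(19, 19)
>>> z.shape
(5, 5)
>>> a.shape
(19, 5, 19)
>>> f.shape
(19, 5, 19)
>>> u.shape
()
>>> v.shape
(19, 5)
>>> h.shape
(19, 3)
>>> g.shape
(3, 19)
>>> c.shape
(3, 19)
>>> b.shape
(19, 19)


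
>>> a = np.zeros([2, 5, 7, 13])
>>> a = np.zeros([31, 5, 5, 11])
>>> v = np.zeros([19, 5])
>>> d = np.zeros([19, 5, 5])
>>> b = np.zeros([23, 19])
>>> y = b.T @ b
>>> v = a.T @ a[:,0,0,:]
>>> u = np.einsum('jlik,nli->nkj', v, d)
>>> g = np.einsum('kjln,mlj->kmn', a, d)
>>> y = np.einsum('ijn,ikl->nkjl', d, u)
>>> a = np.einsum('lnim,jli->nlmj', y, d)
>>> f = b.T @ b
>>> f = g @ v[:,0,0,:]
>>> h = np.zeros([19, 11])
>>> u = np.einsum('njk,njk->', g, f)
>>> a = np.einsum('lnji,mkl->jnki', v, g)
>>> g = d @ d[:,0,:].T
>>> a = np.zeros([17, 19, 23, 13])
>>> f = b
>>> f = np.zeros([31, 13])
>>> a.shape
(17, 19, 23, 13)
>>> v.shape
(11, 5, 5, 11)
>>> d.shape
(19, 5, 5)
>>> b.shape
(23, 19)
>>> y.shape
(5, 11, 5, 11)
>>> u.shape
()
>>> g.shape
(19, 5, 19)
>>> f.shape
(31, 13)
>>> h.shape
(19, 11)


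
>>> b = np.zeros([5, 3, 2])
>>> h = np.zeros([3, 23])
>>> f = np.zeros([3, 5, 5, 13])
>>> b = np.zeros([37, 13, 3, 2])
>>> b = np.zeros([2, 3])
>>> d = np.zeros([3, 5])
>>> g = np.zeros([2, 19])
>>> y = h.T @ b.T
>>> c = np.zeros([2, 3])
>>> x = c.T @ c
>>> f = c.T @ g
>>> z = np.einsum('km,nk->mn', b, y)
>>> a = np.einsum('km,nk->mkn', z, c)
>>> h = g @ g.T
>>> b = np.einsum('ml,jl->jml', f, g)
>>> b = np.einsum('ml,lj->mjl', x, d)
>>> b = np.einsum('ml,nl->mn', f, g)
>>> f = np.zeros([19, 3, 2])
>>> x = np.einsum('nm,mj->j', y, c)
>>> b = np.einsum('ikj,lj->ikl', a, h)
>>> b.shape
(23, 3, 2)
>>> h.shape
(2, 2)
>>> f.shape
(19, 3, 2)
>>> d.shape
(3, 5)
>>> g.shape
(2, 19)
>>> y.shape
(23, 2)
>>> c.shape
(2, 3)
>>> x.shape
(3,)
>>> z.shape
(3, 23)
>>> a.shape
(23, 3, 2)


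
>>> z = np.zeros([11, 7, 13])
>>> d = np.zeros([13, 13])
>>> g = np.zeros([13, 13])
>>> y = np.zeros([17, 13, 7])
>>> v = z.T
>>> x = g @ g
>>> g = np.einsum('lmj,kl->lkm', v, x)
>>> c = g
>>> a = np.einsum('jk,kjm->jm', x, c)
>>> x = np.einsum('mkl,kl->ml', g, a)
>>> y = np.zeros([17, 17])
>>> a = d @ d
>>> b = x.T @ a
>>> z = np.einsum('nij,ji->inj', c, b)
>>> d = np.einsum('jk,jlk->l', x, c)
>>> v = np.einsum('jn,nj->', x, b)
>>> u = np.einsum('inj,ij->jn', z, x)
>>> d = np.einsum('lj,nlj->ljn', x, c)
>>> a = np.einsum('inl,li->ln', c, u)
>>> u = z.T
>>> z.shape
(13, 13, 7)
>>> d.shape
(13, 7, 13)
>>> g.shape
(13, 13, 7)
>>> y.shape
(17, 17)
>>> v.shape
()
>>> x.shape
(13, 7)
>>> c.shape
(13, 13, 7)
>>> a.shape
(7, 13)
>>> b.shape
(7, 13)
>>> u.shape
(7, 13, 13)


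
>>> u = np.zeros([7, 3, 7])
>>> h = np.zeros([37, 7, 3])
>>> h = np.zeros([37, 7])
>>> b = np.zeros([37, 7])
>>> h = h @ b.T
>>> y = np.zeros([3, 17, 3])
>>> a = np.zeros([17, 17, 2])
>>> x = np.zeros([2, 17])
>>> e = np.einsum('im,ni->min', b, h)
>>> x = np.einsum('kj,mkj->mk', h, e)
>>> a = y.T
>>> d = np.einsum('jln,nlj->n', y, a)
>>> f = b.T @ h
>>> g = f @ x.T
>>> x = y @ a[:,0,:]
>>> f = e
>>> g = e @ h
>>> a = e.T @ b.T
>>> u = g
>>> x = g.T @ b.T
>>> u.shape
(7, 37, 37)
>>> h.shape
(37, 37)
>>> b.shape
(37, 7)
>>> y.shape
(3, 17, 3)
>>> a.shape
(37, 37, 37)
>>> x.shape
(37, 37, 37)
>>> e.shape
(7, 37, 37)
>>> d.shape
(3,)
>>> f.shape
(7, 37, 37)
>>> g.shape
(7, 37, 37)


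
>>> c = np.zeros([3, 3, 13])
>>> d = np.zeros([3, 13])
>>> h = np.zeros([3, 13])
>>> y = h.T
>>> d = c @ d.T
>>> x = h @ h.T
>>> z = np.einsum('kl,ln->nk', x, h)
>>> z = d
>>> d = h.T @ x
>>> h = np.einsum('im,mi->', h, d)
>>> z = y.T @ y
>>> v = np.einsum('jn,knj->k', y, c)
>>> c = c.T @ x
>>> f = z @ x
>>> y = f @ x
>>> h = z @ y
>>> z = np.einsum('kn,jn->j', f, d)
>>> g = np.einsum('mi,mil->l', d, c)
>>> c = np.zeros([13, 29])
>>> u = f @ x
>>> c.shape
(13, 29)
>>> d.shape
(13, 3)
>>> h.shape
(3, 3)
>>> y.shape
(3, 3)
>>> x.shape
(3, 3)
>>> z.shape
(13,)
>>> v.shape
(3,)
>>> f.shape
(3, 3)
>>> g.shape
(3,)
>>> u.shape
(3, 3)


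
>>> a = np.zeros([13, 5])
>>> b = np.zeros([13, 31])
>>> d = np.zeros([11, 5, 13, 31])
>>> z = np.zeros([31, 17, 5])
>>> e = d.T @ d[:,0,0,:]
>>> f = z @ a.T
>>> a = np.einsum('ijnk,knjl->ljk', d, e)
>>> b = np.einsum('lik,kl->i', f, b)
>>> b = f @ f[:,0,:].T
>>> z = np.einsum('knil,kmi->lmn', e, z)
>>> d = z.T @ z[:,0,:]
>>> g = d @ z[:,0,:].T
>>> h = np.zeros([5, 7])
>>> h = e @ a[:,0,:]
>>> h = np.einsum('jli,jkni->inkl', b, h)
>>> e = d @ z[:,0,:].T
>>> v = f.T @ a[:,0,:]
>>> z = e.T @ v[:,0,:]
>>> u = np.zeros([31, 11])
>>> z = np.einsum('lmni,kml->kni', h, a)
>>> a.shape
(31, 5, 31)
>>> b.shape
(31, 17, 31)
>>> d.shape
(13, 17, 13)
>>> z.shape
(31, 13, 17)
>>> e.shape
(13, 17, 31)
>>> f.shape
(31, 17, 13)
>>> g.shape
(13, 17, 31)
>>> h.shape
(31, 5, 13, 17)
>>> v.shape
(13, 17, 31)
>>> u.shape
(31, 11)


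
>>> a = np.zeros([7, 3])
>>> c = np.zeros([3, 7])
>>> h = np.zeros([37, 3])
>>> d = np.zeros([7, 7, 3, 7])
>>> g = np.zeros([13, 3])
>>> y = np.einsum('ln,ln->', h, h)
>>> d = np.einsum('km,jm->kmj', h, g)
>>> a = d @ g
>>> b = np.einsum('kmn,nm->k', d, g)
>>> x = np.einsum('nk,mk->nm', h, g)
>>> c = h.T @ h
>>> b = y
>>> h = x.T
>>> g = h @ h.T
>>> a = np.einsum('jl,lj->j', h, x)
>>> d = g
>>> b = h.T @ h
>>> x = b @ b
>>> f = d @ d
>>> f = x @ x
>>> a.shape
(13,)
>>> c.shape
(3, 3)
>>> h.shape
(13, 37)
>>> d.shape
(13, 13)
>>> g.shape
(13, 13)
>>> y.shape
()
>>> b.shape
(37, 37)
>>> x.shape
(37, 37)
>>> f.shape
(37, 37)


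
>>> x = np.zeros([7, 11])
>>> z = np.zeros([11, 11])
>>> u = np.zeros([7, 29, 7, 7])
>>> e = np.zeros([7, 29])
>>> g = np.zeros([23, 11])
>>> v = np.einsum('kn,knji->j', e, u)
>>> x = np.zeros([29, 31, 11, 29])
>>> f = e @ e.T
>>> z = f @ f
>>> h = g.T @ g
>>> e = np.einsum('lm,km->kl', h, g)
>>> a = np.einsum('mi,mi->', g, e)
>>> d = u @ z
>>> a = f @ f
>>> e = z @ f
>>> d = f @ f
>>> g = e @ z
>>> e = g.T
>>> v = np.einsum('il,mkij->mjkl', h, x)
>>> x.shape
(29, 31, 11, 29)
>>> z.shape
(7, 7)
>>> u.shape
(7, 29, 7, 7)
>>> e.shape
(7, 7)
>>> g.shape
(7, 7)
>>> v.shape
(29, 29, 31, 11)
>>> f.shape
(7, 7)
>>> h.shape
(11, 11)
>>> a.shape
(7, 7)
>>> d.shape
(7, 7)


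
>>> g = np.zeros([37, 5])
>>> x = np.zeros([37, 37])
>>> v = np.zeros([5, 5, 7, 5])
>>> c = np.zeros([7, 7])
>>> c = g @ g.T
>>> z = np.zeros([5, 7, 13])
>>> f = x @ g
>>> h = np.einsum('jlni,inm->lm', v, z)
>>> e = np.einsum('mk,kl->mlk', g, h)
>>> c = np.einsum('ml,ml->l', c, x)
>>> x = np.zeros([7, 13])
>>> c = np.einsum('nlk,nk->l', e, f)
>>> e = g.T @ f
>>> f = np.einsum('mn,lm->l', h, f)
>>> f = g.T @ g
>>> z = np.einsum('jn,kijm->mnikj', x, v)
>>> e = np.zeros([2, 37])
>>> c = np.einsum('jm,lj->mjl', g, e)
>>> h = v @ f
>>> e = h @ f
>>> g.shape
(37, 5)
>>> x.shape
(7, 13)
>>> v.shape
(5, 5, 7, 5)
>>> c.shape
(5, 37, 2)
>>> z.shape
(5, 13, 5, 5, 7)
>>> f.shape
(5, 5)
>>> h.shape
(5, 5, 7, 5)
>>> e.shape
(5, 5, 7, 5)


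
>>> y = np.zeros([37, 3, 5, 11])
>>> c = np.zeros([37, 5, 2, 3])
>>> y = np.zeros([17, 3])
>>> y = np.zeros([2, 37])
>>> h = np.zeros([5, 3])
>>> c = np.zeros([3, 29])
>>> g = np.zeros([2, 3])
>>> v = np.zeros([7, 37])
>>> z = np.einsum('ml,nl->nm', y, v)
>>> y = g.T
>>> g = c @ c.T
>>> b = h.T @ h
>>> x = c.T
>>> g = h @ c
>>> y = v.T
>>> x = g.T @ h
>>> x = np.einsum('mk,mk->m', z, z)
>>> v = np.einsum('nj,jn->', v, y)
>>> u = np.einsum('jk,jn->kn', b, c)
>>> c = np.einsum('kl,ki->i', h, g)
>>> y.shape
(37, 7)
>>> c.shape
(29,)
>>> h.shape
(5, 3)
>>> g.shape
(5, 29)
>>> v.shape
()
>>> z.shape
(7, 2)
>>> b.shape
(3, 3)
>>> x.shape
(7,)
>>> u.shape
(3, 29)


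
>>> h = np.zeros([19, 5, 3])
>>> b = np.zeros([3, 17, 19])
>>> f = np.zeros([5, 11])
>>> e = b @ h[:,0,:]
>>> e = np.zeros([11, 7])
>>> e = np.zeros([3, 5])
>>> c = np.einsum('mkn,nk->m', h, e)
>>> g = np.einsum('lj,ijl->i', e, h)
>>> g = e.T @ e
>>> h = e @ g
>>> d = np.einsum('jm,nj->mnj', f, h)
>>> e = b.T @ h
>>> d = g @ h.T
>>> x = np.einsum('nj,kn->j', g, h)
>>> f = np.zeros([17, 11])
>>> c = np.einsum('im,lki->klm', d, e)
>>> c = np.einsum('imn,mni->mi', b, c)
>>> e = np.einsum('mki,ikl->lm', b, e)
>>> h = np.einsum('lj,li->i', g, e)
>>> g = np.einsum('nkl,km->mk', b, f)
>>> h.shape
(3,)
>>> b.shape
(3, 17, 19)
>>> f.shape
(17, 11)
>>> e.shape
(5, 3)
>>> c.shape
(17, 3)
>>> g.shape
(11, 17)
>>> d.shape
(5, 3)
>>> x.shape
(5,)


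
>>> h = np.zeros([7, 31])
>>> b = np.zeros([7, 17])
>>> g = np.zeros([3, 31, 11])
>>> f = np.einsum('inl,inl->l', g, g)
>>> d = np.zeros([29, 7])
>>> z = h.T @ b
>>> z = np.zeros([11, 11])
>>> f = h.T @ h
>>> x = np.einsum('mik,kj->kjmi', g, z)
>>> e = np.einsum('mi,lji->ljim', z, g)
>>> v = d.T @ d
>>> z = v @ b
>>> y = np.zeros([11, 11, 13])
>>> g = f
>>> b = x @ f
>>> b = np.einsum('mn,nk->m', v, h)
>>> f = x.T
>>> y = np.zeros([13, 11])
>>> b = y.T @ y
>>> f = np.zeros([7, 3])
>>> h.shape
(7, 31)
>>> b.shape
(11, 11)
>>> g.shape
(31, 31)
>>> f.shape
(7, 3)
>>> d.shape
(29, 7)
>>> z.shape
(7, 17)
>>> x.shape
(11, 11, 3, 31)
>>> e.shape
(3, 31, 11, 11)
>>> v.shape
(7, 7)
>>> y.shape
(13, 11)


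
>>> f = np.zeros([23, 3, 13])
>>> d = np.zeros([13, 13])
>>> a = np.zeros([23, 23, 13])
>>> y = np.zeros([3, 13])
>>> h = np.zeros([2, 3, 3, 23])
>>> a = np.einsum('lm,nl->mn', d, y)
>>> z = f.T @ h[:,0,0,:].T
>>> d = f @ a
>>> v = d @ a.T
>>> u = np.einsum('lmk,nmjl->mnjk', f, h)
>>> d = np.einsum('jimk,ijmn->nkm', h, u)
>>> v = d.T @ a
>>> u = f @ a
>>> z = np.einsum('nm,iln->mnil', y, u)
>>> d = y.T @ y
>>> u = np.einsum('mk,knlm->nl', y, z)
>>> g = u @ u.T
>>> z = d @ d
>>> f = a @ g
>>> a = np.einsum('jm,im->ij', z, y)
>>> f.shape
(13, 3)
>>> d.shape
(13, 13)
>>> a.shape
(3, 13)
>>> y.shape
(3, 13)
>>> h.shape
(2, 3, 3, 23)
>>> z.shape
(13, 13)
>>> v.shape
(3, 23, 3)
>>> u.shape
(3, 23)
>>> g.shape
(3, 3)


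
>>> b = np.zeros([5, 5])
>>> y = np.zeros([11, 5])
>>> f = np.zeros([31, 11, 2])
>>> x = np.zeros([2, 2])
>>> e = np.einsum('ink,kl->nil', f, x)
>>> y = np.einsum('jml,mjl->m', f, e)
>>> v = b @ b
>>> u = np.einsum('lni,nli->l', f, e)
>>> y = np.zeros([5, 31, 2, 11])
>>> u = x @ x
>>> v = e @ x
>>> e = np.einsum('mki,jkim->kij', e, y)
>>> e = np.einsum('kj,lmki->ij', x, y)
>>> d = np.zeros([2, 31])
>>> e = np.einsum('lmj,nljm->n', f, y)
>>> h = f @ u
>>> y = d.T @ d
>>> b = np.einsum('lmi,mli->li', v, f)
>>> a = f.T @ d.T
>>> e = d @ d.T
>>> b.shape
(11, 2)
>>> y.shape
(31, 31)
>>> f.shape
(31, 11, 2)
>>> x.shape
(2, 2)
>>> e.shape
(2, 2)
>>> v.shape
(11, 31, 2)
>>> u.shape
(2, 2)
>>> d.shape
(2, 31)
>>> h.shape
(31, 11, 2)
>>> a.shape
(2, 11, 2)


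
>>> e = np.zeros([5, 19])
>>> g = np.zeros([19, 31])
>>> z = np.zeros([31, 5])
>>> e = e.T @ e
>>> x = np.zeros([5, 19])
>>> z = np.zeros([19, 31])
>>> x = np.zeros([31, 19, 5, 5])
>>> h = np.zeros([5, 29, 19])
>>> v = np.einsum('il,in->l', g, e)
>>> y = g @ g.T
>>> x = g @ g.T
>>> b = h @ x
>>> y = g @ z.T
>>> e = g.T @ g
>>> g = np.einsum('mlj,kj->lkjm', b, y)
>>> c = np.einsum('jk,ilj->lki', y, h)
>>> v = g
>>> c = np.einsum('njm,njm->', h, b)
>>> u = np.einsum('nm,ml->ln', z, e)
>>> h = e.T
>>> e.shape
(31, 31)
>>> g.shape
(29, 19, 19, 5)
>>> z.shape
(19, 31)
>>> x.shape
(19, 19)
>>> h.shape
(31, 31)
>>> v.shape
(29, 19, 19, 5)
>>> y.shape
(19, 19)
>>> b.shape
(5, 29, 19)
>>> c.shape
()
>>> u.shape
(31, 19)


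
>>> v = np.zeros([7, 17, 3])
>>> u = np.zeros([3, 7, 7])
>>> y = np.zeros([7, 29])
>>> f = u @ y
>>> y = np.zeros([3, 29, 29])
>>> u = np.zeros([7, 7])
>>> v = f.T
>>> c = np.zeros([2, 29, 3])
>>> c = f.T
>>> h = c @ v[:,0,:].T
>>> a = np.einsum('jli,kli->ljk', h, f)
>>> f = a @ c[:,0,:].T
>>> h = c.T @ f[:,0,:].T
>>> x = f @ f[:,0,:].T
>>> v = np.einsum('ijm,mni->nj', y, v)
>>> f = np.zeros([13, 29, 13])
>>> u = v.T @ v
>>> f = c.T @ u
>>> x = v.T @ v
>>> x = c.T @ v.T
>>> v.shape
(7, 29)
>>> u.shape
(29, 29)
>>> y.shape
(3, 29, 29)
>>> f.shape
(3, 7, 29)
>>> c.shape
(29, 7, 3)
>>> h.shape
(3, 7, 7)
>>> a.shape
(7, 29, 3)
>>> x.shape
(3, 7, 7)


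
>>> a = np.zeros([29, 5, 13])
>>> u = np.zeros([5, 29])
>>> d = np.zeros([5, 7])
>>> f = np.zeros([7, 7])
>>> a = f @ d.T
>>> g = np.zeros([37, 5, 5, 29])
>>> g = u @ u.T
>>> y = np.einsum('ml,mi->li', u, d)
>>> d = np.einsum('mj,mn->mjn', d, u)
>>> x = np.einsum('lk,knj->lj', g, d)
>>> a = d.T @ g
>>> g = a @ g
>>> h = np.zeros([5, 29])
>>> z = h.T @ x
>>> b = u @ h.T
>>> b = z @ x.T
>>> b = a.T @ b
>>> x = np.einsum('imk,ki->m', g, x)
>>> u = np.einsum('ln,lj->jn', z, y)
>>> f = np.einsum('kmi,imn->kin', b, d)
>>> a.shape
(29, 7, 5)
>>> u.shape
(7, 29)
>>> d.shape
(5, 7, 29)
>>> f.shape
(5, 5, 29)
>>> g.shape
(29, 7, 5)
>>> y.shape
(29, 7)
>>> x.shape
(7,)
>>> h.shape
(5, 29)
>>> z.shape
(29, 29)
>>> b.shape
(5, 7, 5)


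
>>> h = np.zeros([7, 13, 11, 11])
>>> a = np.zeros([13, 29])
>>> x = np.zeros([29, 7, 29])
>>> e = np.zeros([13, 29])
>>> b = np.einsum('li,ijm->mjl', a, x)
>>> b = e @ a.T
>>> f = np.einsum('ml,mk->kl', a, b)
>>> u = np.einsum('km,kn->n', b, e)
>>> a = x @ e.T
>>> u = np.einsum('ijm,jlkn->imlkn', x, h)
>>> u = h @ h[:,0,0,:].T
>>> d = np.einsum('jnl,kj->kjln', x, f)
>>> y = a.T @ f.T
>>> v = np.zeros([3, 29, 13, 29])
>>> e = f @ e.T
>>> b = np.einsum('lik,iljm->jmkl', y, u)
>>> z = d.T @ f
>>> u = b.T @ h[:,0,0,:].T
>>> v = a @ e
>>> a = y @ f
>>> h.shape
(7, 13, 11, 11)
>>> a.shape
(13, 7, 29)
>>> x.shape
(29, 7, 29)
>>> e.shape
(13, 13)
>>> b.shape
(11, 7, 13, 13)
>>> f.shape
(13, 29)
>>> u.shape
(13, 13, 7, 7)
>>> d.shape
(13, 29, 29, 7)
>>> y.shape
(13, 7, 13)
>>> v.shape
(29, 7, 13)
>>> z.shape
(7, 29, 29, 29)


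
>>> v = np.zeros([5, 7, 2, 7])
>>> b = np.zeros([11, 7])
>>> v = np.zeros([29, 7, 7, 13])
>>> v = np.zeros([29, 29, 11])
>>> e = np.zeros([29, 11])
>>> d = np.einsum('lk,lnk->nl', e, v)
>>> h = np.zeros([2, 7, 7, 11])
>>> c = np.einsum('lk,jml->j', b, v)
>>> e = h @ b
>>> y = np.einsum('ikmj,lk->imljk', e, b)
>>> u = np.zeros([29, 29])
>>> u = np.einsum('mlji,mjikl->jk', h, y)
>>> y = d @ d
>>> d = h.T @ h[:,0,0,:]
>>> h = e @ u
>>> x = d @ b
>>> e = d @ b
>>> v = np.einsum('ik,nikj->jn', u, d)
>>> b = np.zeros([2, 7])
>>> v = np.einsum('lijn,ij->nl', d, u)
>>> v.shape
(11, 11)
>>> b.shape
(2, 7)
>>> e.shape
(11, 7, 7, 7)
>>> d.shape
(11, 7, 7, 11)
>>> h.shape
(2, 7, 7, 7)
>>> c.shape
(29,)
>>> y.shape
(29, 29)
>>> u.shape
(7, 7)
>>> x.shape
(11, 7, 7, 7)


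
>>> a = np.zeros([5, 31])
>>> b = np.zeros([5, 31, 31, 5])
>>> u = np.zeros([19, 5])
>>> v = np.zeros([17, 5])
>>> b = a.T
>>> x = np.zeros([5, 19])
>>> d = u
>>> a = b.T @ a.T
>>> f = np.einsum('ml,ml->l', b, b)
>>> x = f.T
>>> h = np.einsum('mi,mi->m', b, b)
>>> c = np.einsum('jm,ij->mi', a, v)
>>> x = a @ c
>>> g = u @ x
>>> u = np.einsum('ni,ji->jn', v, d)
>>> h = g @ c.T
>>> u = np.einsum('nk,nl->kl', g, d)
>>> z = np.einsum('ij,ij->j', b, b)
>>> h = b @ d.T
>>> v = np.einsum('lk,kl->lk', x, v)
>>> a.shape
(5, 5)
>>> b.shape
(31, 5)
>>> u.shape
(17, 5)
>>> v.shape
(5, 17)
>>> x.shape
(5, 17)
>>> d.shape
(19, 5)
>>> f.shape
(5,)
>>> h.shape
(31, 19)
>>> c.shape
(5, 17)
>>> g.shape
(19, 17)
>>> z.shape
(5,)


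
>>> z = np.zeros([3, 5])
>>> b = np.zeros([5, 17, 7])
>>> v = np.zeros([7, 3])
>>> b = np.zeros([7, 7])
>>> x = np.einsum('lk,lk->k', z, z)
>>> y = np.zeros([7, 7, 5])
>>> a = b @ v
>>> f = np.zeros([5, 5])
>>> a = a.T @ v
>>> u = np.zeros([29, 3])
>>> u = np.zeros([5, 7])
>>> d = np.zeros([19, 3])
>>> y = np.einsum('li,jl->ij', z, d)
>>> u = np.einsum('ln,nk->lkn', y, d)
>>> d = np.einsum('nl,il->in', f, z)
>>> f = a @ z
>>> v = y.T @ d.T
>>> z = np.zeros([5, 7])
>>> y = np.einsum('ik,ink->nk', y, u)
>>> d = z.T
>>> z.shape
(5, 7)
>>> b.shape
(7, 7)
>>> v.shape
(19, 3)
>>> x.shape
(5,)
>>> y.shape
(3, 19)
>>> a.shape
(3, 3)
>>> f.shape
(3, 5)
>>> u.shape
(5, 3, 19)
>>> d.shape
(7, 5)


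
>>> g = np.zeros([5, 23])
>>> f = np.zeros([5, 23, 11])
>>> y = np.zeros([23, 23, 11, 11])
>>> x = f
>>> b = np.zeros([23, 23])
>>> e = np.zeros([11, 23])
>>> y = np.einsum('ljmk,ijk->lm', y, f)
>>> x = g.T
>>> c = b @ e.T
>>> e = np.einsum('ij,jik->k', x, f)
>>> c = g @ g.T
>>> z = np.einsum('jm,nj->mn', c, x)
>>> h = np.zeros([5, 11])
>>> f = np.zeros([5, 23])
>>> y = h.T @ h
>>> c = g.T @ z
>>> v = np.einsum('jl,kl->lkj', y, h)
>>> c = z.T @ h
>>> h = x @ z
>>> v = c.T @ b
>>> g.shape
(5, 23)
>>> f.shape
(5, 23)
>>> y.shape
(11, 11)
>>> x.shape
(23, 5)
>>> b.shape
(23, 23)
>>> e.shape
(11,)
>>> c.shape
(23, 11)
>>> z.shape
(5, 23)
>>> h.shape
(23, 23)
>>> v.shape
(11, 23)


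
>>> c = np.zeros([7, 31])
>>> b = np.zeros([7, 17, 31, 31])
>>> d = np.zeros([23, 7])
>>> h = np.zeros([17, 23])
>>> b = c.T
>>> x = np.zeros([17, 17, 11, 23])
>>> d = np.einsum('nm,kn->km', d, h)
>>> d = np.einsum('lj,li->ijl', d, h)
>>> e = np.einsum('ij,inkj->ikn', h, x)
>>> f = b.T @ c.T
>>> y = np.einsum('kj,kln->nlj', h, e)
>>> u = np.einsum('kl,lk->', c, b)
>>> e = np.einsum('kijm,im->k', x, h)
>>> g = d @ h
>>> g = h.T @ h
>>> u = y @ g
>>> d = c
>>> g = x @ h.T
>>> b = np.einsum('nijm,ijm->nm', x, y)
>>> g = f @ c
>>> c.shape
(7, 31)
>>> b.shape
(17, 23)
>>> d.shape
(7, 31)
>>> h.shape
(17, 23)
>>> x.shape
(17, 17, 11, 23)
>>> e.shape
(17,)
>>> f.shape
(7, 7)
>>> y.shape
(17, 11, 23)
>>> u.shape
(17, 11, 23)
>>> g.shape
(7, 31)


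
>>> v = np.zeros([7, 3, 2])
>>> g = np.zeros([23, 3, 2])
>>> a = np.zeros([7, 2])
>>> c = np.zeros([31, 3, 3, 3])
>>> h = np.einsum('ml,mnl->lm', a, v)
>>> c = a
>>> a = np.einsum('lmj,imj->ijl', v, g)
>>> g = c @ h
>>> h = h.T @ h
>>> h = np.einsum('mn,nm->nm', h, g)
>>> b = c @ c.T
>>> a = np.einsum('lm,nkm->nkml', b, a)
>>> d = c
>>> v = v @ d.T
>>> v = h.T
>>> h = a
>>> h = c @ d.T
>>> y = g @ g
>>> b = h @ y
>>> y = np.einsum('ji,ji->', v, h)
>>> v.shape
(7, 7)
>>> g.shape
(7, 7)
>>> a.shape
(23, 2, 7, 7)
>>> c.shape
(7, 2)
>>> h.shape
(7, 7)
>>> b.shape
(7, 7)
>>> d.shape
(7, 2)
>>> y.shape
()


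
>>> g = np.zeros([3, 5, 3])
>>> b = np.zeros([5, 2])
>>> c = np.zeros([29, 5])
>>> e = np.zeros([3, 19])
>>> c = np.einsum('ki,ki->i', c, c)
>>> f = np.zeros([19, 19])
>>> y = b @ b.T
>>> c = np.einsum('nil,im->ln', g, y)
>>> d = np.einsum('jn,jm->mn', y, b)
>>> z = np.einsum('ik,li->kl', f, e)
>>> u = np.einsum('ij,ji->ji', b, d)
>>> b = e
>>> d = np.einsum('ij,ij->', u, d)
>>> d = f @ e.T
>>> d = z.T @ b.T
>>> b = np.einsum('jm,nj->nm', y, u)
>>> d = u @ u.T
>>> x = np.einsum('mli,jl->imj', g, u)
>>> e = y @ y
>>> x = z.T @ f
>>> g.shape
(3, 5, 3)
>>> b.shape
(2, 5)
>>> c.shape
(3, 3)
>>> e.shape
(5, 5)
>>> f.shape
(19, 19)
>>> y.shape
(5, 5)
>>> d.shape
(2, 2)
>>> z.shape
(19, 3)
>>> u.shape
(2, 5)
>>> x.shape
(3, 19)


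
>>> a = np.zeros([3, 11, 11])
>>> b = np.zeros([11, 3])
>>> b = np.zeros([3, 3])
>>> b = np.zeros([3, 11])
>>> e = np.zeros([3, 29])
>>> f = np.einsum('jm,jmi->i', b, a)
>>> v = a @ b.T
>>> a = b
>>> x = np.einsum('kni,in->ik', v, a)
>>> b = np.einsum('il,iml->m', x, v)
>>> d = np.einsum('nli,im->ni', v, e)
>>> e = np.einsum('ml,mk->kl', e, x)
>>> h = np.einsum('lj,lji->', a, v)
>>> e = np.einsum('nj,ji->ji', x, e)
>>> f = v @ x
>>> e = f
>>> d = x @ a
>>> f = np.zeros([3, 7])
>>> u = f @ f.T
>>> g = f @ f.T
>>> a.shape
(3, 11)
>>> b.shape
(11,)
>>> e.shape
(3, 11, 3)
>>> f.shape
(3, 7)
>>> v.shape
(3, 11, 3)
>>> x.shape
(3, 3)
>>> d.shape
(3, 11)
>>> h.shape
()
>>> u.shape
(3, 3)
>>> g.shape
(3, 3)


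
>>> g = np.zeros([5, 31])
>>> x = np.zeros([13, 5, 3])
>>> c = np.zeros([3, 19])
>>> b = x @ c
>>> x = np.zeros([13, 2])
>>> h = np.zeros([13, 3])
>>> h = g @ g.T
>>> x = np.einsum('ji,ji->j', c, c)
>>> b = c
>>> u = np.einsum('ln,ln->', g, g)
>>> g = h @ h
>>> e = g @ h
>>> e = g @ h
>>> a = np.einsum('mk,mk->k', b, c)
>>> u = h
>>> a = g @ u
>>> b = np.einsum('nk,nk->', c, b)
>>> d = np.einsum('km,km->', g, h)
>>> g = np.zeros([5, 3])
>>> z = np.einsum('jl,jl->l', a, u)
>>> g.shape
(5, 3)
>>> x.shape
(3,)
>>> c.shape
(3, 19)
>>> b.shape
()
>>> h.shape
(5, 5)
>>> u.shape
(5, 5)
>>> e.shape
(5, 5)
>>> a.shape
(5, 5)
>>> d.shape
()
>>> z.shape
(5,)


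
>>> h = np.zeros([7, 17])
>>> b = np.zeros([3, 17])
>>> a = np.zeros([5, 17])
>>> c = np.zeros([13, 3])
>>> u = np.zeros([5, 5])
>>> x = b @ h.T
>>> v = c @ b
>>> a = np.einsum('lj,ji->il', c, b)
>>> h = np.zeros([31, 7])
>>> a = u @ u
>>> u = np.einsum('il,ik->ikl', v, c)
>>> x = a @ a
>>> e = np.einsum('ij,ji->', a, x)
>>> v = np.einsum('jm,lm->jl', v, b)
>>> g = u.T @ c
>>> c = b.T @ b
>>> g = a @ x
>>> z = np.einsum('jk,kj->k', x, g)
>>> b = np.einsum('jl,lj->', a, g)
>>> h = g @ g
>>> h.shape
(5, 5)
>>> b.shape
()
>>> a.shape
(5, 5)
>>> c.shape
(17, 17)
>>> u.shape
(13, 3, 17)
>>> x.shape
(5, 5)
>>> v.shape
(13, 3)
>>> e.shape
()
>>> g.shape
(5, 5)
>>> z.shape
(5,)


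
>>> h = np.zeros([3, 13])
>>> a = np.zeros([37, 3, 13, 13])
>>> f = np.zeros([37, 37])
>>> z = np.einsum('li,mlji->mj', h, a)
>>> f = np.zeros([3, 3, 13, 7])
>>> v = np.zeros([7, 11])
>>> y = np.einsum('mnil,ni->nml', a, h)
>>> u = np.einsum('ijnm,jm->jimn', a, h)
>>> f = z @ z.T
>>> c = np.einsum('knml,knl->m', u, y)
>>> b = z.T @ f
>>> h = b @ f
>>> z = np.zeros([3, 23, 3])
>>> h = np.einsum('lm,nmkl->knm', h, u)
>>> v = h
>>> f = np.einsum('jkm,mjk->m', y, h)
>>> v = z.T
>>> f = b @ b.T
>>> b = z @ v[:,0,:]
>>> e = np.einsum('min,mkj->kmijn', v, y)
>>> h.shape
(13, 3, 37)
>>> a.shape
(37, 3, 13, 13)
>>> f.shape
(13, 13)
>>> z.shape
(3, 23, 3)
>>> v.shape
(3, 23, 3)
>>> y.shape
(3, 37, 13)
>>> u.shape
(3, 37, 13, 13)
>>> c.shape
(13,)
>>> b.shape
(3, 23, 3)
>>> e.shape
(37, 3, 23, 13, 3)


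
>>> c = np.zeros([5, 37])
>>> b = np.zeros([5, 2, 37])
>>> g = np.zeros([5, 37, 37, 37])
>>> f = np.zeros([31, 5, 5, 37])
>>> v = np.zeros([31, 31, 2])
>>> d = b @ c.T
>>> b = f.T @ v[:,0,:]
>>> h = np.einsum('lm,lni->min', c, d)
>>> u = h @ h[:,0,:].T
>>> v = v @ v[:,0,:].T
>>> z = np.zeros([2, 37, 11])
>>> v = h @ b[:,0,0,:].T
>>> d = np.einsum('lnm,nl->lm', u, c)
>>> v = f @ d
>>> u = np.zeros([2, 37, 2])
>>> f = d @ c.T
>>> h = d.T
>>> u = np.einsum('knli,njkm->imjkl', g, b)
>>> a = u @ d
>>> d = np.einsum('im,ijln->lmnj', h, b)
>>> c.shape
(5, 37)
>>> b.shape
(37, 5, 5, 2)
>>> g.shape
(5, 37, 37, 37)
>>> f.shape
(37, 5)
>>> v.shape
(31, 5, 5, 37)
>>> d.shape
(5, 37, 2, 5)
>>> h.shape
(37, 37)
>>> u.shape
(37, 2, 5, 5, 37)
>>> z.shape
(2, 37, 11)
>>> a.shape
(37, 2, 5, 5, 37)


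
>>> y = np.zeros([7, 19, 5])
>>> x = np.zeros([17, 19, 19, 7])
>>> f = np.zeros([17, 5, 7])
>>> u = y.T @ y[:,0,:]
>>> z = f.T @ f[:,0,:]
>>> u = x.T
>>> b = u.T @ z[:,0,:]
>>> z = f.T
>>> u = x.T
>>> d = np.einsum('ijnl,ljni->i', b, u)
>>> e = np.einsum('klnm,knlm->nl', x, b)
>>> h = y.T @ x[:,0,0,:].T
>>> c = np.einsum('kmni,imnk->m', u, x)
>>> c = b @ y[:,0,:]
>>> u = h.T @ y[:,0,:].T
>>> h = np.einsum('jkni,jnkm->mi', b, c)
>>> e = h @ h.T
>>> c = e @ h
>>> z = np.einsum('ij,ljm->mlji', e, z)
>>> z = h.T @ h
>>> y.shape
(7, 19, 5)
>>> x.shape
(17, 19, 19, 7)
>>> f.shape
(17, 5, 7)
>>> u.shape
(17, 19, 7)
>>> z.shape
(7, 7)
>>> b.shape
(17, 19, 19, 7)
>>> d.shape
(17,)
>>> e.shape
(5, 5)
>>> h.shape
(5, 7)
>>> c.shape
(5, 7)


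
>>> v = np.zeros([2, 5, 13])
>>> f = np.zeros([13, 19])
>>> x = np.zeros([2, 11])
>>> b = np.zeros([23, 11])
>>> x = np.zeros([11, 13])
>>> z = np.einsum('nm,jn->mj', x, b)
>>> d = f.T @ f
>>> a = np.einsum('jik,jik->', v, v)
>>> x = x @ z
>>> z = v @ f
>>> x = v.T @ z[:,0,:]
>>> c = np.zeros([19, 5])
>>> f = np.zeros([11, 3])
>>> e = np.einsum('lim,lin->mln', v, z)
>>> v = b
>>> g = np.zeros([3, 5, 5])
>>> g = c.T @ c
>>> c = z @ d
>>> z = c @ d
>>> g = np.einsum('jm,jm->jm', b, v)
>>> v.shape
(23, 11)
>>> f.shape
(11, 3)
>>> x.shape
(13, 5, 19)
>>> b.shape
(23, 11)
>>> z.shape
(2, 5, 19)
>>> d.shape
(19, 19)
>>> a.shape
()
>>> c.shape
(2, 5, 19)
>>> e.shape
(13, 2, 19)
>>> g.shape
(23, 11)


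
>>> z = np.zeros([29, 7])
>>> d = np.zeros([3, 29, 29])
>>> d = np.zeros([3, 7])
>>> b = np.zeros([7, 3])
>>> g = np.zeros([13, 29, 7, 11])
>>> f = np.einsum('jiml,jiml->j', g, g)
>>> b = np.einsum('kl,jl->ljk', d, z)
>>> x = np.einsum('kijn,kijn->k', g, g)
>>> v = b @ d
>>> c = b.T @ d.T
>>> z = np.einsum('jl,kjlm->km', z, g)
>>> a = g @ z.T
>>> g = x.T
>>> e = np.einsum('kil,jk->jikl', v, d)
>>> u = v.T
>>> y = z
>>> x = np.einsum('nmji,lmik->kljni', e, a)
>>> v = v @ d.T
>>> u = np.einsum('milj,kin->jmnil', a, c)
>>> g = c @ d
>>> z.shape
(13, 11)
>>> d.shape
(3, 7)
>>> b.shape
(7, 29, 3)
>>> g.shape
(3, 29, 7)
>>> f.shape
(13,)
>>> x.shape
(13, 13, 7, 3, 7)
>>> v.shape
(7, 29, 3)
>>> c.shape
(3, 29, 3)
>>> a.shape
(13, 29, 7, 13)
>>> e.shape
(3, 29, 7, 7)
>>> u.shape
(13, 13, 3, 29, 7)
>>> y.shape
(13, 11)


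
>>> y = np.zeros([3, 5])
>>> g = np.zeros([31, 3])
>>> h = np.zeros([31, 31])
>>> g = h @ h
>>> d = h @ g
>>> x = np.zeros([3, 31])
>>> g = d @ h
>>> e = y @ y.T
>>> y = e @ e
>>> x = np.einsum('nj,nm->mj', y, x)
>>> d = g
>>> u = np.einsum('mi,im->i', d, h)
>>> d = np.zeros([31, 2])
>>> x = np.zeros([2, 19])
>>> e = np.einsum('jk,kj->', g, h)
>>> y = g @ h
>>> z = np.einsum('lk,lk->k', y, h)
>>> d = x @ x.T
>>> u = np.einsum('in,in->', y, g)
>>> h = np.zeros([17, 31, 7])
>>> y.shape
(31, 31)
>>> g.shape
(31, 31)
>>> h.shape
(17, 31, 7)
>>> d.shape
(2, 2)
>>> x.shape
(2, 19)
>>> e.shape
()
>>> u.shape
()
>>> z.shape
(31,)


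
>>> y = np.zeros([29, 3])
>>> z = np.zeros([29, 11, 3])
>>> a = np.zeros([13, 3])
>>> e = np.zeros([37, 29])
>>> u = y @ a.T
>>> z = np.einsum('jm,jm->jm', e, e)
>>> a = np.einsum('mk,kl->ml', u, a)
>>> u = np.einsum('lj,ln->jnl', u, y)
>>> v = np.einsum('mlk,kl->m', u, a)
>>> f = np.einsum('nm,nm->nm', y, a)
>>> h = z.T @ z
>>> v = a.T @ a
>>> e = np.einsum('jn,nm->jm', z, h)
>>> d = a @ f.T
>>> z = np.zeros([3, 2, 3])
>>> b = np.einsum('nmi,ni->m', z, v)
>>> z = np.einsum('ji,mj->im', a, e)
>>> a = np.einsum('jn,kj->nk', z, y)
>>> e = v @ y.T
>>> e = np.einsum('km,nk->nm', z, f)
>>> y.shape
(29, 3)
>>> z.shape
(3, 37)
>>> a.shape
(37, 29)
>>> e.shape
(29, 37)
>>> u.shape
(13, 3, 29)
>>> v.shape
(3, 3)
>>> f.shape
(29, 3)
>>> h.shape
(29, 29)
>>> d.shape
(29, 29)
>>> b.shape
(2,)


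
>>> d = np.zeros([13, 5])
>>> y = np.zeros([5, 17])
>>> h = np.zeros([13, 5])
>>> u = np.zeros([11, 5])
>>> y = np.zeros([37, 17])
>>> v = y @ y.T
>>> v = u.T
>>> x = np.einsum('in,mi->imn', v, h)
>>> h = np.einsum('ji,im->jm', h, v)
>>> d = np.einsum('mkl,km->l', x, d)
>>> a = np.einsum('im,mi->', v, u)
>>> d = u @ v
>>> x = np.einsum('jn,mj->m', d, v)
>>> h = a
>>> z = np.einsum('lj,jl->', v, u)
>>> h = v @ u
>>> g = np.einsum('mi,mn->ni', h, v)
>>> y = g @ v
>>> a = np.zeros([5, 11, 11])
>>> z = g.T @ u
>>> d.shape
(11, 11)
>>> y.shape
(11, 11)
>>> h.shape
(5, 5)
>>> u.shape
(11, 5)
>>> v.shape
(5, 11)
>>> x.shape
(5,)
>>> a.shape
(5, 11, 11)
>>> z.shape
(5, 5)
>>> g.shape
(11, 5)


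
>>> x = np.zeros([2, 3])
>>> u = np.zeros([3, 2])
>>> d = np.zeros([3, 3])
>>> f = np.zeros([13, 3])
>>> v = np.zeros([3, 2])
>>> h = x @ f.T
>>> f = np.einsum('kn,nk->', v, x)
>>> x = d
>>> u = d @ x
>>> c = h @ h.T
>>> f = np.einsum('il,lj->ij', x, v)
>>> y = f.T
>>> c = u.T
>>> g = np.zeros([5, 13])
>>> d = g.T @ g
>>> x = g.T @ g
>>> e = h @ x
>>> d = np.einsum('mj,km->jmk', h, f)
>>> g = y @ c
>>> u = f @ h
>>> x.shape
(13, 13)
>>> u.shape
(3, 13)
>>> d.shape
(13, 2, 3)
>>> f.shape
(3, 2)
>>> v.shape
(3, 2)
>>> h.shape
(2, 13)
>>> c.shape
(3, 3)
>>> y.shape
(2, 3)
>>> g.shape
(2, 3)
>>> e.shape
(2, 13)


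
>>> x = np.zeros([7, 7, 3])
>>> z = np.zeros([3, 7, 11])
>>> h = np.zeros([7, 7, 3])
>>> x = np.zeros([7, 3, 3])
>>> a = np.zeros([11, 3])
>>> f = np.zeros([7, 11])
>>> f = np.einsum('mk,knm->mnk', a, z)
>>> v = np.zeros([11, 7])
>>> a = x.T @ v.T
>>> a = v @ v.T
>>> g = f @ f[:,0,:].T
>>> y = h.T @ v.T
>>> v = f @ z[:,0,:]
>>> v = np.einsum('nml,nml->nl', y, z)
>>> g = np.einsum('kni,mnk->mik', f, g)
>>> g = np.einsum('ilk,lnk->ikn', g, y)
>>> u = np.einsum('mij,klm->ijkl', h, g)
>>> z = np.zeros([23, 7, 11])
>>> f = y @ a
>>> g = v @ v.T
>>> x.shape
(7, 3, 3)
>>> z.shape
(23, 7, 11)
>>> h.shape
(7, 7, 3)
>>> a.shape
(11, 11)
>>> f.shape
(3, 7, 11)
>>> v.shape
(3, 11)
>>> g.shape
(3, 3)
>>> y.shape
(3, 7, 11)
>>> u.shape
(7, 3, 11, 11)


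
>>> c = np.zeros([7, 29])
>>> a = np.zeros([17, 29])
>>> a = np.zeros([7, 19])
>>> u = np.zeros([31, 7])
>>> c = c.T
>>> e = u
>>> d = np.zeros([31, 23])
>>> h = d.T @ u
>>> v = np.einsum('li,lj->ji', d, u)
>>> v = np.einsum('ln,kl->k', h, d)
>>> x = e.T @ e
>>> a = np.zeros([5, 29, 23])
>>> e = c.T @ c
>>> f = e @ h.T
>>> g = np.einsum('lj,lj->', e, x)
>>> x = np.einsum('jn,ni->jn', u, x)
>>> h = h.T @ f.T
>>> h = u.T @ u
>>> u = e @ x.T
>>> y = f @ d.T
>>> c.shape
(29, 7)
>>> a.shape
(5, 29, 23)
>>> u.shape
(7, 31)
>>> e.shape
(7, 7)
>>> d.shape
(31, 23)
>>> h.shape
(7, 7)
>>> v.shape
(31,)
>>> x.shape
(31, 7)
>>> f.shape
(7, 23)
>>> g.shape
()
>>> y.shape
(7, 31)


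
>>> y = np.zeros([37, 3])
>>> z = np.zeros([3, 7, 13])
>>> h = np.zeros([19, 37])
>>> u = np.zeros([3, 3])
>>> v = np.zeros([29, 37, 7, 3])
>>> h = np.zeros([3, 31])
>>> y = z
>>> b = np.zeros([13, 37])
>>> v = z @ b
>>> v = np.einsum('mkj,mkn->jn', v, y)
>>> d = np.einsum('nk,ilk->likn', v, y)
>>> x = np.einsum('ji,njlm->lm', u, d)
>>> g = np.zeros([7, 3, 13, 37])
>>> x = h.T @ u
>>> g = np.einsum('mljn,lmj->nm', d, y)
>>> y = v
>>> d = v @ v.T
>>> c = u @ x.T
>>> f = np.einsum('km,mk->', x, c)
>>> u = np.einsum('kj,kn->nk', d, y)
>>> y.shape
(37, 13)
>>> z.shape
(3, 7, 13)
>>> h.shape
(3, 31)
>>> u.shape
(13, 37)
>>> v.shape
(37, 13)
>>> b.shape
(13, 37)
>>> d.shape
(37, 37)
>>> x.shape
(31, 3)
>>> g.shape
(37, 7)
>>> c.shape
(3, 31)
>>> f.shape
()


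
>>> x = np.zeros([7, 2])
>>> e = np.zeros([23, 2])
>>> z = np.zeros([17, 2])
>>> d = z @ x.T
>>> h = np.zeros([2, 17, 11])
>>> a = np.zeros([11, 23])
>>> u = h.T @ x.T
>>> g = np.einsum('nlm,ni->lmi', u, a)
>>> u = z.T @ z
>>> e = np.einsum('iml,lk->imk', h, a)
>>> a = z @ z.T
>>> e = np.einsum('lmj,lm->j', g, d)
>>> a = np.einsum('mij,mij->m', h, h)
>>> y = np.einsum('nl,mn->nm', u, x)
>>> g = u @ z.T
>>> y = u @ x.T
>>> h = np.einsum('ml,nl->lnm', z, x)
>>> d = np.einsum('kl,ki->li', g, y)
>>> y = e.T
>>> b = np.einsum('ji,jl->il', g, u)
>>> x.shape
(7, 2)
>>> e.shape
(23,)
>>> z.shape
(17, 2)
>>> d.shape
(17, 7)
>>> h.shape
(2, 7, 17)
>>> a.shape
(2,)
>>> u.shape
(2, 2)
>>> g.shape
(2, 17)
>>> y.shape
(23,)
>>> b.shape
(17, 2)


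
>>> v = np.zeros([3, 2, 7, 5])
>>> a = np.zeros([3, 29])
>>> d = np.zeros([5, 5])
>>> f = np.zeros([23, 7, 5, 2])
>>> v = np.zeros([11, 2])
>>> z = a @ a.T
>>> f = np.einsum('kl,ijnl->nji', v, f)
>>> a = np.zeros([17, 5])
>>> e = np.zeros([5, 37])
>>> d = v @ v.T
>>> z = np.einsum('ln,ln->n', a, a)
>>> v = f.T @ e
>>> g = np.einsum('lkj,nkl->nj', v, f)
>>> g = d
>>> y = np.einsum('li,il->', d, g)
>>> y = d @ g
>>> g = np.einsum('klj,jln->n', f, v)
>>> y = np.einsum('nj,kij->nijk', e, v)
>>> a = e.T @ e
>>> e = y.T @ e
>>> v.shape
(23, 7, 37)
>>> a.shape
(37, 37)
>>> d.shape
(11, 11)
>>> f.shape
(5, 7, 23)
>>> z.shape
(5,)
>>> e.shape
(23, 37, 7, 37)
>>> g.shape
(37,)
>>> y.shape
(5, 7, 37, 23)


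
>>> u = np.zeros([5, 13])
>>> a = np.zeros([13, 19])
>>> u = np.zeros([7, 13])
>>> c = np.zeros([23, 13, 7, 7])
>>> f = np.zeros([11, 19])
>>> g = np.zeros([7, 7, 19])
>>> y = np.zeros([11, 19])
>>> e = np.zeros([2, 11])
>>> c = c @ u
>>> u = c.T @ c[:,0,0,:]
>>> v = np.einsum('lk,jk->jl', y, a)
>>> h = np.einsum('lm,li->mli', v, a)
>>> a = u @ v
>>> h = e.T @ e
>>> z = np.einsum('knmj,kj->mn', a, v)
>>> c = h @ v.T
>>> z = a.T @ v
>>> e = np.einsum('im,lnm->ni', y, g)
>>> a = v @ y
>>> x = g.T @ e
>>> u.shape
(13, 7, 13, 13)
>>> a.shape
(13, 19)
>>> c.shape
(11, 13)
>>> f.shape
(11, 19)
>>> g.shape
(7, 7, 19)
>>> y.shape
(11, 19)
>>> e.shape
(7, 11)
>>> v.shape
(13, 11)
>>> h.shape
(11, 11)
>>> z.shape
(11, 13, 7, 11)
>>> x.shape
(19, 7, 11)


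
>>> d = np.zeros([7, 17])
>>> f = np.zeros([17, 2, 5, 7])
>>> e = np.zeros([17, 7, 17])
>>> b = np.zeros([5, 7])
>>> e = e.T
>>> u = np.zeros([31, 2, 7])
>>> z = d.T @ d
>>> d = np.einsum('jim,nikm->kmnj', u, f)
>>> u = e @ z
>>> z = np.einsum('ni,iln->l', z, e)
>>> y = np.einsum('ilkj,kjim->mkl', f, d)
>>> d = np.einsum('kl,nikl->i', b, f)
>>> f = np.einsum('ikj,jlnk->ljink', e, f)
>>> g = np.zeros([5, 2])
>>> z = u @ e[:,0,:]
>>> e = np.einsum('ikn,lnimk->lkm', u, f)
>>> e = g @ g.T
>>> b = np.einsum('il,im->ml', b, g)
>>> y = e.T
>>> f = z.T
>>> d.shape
(2,)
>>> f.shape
(17, 7, 17)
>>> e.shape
(5, 5)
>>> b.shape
(2, 7)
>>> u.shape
(17, 7, 17)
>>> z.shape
(17, 7, 17)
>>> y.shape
(5, 5)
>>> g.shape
(5, 2)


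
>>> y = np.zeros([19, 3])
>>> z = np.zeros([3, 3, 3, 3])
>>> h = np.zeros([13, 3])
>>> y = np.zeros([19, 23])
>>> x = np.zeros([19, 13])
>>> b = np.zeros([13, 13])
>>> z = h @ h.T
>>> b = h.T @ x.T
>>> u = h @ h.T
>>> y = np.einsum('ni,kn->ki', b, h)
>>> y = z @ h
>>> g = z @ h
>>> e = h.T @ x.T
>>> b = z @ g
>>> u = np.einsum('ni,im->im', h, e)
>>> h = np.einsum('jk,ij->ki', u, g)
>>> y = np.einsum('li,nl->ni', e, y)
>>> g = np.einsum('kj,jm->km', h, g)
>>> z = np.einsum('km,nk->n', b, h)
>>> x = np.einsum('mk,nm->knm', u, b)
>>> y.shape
(13, 19)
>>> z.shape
(19,)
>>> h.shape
(19, 13)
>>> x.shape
(19, 13, 3)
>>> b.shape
(13, 3)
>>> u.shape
(3, 19)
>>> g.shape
(19, 3)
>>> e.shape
(3, 19)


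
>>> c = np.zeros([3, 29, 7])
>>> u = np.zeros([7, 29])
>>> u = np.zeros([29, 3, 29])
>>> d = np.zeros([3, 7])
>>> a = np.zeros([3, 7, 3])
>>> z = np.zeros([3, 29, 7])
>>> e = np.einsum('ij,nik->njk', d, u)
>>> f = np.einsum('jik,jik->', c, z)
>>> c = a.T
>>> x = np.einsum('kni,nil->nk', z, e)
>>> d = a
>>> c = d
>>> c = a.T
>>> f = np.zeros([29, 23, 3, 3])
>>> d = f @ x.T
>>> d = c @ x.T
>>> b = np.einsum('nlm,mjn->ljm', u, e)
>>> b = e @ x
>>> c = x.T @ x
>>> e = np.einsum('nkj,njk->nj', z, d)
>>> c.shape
(3, 3)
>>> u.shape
(29, 3, 29)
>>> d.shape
(3, 7, 29)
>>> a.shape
(3, 7, 3)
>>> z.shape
(3, 29, 7)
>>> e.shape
(3, 7)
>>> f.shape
(29, 23, 3, 3)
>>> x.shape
(29, 3)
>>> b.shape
(29, 7, 3)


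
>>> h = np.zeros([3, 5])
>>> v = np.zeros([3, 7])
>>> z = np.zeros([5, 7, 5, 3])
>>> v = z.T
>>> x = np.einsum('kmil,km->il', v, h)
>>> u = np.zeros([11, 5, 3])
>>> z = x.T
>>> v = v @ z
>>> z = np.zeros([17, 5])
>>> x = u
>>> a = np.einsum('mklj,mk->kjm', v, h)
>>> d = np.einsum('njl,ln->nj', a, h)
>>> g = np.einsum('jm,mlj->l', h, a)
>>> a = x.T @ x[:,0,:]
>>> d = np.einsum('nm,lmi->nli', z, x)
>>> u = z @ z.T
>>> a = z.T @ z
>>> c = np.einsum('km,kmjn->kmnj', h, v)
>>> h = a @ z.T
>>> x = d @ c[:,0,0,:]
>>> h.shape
(5, 17)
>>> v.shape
(3, 5, 7, 7)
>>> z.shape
(17, 5)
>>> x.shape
(17, 11, 7)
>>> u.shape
(17, 17)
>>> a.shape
(5, 5)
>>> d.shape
(17, 11, 3)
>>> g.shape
(7,)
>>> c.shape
(3, 5, 7, 7)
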